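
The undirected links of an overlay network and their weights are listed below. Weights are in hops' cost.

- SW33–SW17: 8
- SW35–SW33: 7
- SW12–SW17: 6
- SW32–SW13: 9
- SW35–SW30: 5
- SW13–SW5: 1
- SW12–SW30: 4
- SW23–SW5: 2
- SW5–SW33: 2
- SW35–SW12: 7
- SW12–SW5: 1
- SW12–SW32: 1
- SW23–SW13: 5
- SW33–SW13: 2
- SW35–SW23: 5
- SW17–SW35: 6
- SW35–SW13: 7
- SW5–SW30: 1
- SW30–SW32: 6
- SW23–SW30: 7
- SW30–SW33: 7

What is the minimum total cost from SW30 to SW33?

Running Dijkstra from SW30:
SW30: 0
SW5: 1  (via SW30)
SW13: 2  (via SW5)
SW12: 2  (via SW5)
SW32: 3  (via SW12)
SW33: 3  (via SW5)
Shortest route: SW30 → SW5 → SW33 = 3 hops' cost.

3 hops' cost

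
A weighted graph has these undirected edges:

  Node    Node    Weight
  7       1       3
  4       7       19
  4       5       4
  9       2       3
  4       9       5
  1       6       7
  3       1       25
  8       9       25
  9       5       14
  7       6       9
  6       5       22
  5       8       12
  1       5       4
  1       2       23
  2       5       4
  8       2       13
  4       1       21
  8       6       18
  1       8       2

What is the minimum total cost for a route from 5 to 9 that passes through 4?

9

Shortest 5→4: 5 → 4 = 4
Best 4 to 9: 4 → 9 costing 5
Total via 4: 4 + 5 = 9.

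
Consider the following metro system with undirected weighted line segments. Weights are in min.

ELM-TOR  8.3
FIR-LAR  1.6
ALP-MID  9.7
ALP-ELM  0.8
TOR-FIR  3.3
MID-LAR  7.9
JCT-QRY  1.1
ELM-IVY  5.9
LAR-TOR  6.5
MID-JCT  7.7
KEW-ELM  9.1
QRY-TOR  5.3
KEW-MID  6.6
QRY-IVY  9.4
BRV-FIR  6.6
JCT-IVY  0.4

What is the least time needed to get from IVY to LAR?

11.7 min

Running Dijkstra from IVY:
IVY: 0
JCT: 0.4  (via IVY)
QRY: 1.5  (via JCT)
ELM: 5.9  (via IVY)
ALP: 6.7  (via ELM)
TOR: 6.8  (via QRY)
MID: 8.1  (via JCT)
FIR: 10.1  (via TOR)
LAR: 11.7  (via FIR)
Shortest route: IVY–JCT–QRY–TOR–FIR–LAR = 11.7 min.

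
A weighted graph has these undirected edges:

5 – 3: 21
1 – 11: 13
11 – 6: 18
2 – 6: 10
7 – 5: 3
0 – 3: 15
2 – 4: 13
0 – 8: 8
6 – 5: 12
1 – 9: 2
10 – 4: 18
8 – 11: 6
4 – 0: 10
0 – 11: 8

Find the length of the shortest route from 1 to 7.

46

Enumerating some paths:
1 → 11 → 0 → 3 → 5 → 7: 13+8+15+21+3 = 60
1 → 11 → 6 → 5 → 7: 13+18+12+3 = 46
1 → 11 → 8 → 0 → 3 → 5 → 7: 13+6+8+15+21+3 = 66
The minimum is 46 via 1 → 11 → 6 → 5 → 7.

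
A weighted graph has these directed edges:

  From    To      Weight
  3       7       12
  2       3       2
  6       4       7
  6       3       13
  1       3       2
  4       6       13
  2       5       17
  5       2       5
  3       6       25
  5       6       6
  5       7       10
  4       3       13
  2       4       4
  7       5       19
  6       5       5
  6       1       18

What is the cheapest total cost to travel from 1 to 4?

Enumerating some paths:
1 → 3 → 6 → 5 → 2 → 4: 2+25+5+5+4 = 41
1 → 3 → 6 → 4: 2+25+7 = 34
The minimum is 34 via 1 → 3 → 6 → 4.

34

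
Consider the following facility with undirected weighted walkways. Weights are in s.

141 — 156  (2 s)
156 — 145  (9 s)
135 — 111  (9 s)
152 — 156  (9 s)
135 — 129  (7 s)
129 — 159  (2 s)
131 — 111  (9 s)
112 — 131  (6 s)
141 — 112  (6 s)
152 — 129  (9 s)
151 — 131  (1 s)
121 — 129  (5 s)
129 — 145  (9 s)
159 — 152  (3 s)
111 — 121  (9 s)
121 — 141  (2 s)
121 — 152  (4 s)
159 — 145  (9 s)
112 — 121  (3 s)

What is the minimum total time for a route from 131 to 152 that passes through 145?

34 s

Best 131 to 145: 131–112–121–141–156–145 costing 22
Best 145 to 152: 145–159–152 costing 12
Total via 145: 22 + 12 = 34 s.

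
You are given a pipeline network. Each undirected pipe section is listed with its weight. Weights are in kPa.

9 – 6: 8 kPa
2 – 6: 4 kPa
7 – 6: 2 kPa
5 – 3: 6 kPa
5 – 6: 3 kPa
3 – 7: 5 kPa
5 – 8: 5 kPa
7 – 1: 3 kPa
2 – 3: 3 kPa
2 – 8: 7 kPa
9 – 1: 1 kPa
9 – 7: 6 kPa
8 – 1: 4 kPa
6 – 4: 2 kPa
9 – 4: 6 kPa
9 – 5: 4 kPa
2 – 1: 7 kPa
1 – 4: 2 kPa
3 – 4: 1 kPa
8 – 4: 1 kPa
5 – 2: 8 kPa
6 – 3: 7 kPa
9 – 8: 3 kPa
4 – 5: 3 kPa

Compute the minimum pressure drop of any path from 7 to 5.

5 kPa

Compare a few routes:
7 - 6 - 5: 2+3 = 5
7 - 6 - 4 - 5: 2+2+3 = 7
The minimum is 5 kPa via 7 - 6 - 5.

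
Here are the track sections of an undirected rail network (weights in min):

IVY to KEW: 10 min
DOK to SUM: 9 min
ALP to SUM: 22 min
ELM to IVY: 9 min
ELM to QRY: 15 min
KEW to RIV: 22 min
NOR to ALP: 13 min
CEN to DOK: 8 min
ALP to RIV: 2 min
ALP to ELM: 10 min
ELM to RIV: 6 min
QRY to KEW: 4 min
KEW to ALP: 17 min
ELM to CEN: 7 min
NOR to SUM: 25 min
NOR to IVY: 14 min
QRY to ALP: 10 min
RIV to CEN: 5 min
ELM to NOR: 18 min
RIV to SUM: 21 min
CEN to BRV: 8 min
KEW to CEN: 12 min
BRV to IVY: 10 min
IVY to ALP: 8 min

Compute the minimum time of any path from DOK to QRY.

Enumerating some paths:
DOK - CEN - ELM - QRY: 8+7+15 = 30
DOK - CEN - RIV - ALP - QRY: 8+5+2+10 = 25
DOK - CEN - ELM - RIV - ALP - QRY: 8+7+6+2+10 = 33
DOK - CEN - KEW - QRY: 8+12+4 = 24
Cheapest is DOK - CEN - KEW - QRY at 24 min.

24 min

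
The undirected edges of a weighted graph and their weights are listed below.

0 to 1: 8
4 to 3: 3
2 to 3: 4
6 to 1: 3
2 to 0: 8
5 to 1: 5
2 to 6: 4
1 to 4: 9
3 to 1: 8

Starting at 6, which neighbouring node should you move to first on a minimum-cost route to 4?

Enumerating some paths:
6 → 1 → 3 → 4: 3+8+3 = 14
6 → 2 → 3 → 4: 4+4+3 = 11
6 → 1 → 4: 3+9 = 12
Cheapest is 6 → 2 → 3 → 4 at 11.
So from 6 the first move is to 2.

2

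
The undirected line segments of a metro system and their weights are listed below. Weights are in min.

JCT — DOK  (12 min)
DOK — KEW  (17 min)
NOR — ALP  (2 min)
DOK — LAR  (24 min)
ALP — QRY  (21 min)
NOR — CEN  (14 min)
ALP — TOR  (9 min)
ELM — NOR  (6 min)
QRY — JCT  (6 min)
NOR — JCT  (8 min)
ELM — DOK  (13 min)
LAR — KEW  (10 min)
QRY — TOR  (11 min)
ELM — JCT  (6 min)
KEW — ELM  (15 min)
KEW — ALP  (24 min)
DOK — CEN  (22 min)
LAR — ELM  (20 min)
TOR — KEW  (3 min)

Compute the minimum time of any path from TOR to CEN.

Settle nodes by increasing distance from TOR:
TOR: 0
KEW: 3  (via TOR)
ALP: 9  (via TOR)
QRY: 11  (via TOR)
NOR: 11  (via ALP)
LAR: 13  (via KEW)
ELM: 17  (via NOR)
JCT: 17  (via QRY)
DOK: 20  (via KEW)
CEN: 25  (via NOR)
Shortest route: TOR → ALP → NOR → CEN = 25 min.

25 min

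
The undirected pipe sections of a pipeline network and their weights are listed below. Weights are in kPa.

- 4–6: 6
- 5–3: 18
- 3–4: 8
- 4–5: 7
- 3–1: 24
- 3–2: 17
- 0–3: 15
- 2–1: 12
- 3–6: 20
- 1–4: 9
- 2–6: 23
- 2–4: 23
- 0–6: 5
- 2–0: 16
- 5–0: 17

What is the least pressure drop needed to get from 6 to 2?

21 kPa

Shortest distances from 6:
6: 0
0: 5  (via 6)
4: 6  (via 6)
5: 13  (via 4)
3: 14  (via 4)
1: 15  (via 4)
2: 21  (via 0)
Shortest route: 6 → 0 → 2 = 21 kPa.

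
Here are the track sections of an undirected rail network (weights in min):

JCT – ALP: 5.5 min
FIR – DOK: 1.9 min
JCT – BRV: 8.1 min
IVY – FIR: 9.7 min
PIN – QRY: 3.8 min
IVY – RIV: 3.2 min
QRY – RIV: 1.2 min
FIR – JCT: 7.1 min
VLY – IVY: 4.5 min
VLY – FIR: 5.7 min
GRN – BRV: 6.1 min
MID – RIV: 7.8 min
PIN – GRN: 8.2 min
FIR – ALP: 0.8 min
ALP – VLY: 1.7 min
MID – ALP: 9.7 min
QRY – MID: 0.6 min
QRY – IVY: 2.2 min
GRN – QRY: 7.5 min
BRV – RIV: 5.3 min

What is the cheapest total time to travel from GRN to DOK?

18.6 min

Shortest distances from GRN:
GRN: 0
BRV: 6.1  (via GRN)
QRY: 7.5  (via GRN)
MID: 8.1  (via QRY)
PIN: 8.2  (via GRN)
RIV: 8.7  (via QRY)
IVY: 9.7  (via QRY)
JCT: 14.2  (via BRV)
VLY: 14.2  (via IVY)
ALP: 15.9  (via VLY)
FIR: 16.7  (via ALP)
DOK: 18.6  (via FIR)
Shortest route: GRN–QRY–IVY–VLY–ALP–FIR–DOK = 18.6 min.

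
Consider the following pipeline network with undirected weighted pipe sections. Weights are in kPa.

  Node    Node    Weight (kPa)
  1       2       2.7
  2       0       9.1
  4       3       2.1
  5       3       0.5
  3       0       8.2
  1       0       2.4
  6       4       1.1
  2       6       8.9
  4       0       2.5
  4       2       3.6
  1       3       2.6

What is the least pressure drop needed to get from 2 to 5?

5.8 kPa

Candidate routes:
2 → 4 → 3 → 5: 3.6+2.1+0.5 = 6.2
2 → 1 → 3 → 5: 2.7+2.6+0.5 = 5.8
2 → 1 → 0 → 4 → 3 → 5: 2.7+2.4+2.5+2.1+0.5 = 10.2
2 → 4 → 0 → 1 → 3 → 5: 3.6+2.5+2.4+2.6+0.5 = 11.6
The minimum is 5.8 kPa via 2 → 1 → 3 → 5.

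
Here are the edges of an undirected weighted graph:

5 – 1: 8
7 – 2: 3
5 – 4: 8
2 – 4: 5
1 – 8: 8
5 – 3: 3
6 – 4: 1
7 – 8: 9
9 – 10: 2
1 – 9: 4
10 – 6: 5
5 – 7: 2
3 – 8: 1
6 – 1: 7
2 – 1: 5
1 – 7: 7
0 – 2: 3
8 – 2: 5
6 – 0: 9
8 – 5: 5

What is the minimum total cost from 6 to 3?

12

Candidate routes:
6 - 4 - 5 - 3: 1+8+3 = 12
6 - 4 - 2 - 7 - 5 - 3: 1+5+3+2+3 = 14
6 - 4 - 5 - 8 - 3: 1+8+5+1 = 15
The minimum is 12 via 6 - 4 - 5 - 3.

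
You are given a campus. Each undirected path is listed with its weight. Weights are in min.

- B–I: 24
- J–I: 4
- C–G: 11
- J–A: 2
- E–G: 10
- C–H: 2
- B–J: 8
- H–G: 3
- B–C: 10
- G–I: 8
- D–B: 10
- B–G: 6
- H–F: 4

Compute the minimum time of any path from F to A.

21 min

Running Dijkstra from F:
F: 0
H: 4  (via F)
C: 6  (via H)
G: 7  (via H)
B: 13  (via G)
I: 15  (via G)
E: 17  (via G)
J: 19  (via I)
A: 21  (via J)
Shortest route: F–H–G–I–J–A = 21 min.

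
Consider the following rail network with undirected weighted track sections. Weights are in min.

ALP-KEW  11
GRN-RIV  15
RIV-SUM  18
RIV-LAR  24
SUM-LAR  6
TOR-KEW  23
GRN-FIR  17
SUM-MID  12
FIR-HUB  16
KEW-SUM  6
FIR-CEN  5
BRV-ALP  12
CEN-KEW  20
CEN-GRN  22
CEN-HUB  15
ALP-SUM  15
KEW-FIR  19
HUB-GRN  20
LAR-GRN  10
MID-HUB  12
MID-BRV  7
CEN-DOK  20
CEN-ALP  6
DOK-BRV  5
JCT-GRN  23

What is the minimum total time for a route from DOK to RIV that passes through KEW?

52 min

Best DOK to KEW: DOK–BRV–ALP–KEW costing 28
Best KEW to RIV: KEW–SUM–RIV costing 24
Total via KEW: 28 + 24 = 52 min.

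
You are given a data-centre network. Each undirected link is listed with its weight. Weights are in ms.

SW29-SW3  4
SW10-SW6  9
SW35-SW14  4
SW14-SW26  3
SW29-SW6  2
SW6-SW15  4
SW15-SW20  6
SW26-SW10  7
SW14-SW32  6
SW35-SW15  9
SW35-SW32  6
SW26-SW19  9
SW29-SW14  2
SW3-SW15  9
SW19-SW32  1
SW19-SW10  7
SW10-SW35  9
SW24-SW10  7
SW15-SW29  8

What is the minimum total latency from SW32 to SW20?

Running Dijkstra from SW32:
SW32: 0
SW19: 1  (via SW32)
SW14: 6  (via SW32)
SW35: 6  (via SW32)
SW10: 8  (via SW19)
SW29: 8  (via SW14)
SW26: 9  (via SW14)
SW6: 10  (via SW29)
SW3: 12  (via SW29)
SW15: 14  (via SW6)
SW24: 15  (via SW10)
SW20: 20  (via SW15)
Shortest route: SW32–SW14–SW29–SW6–SW15–SW20 = 20 ms.

20 ms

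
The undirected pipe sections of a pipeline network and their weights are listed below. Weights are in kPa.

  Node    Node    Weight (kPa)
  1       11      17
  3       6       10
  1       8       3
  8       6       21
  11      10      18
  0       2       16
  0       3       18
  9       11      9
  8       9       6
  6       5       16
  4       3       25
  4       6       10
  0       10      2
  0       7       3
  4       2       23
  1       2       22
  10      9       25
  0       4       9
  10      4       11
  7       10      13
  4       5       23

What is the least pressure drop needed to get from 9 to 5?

43 kPa

Candidate routes:
9 → 8 → 6 → 5: 6+21+16 = 43
9 → 10 → 4 → 5: 25+11+23 = 59
9 → 8 → 6 → 4 → 5: 6+21+10+23 = 60
9 → 10 → 0 → 4 → 5: 25+2+9+23 = 59
Cheapest is 9 → 8 → 6 → 5 at 43 kPa.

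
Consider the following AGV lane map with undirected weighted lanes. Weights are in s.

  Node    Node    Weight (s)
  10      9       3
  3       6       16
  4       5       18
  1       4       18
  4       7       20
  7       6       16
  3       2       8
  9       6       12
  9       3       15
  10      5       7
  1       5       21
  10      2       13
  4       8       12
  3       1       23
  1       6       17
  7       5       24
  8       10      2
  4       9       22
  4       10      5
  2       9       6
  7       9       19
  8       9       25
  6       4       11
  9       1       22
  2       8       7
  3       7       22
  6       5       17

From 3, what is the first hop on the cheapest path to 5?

2

Compare a few routes:
3 → 2 → 9 → 10 → 5: 8+6+3+7 = 24
3 → 6 → 5: 16+17 = 33
3 → 9 → 10 → 5: 15+3+7 = 25
3 → 2 → 10 → 5: 8+13+7 = 28
The minimum is 24 s via 3 → 2 → 9 → 10 → 5.
So from 3 the first move is to 2.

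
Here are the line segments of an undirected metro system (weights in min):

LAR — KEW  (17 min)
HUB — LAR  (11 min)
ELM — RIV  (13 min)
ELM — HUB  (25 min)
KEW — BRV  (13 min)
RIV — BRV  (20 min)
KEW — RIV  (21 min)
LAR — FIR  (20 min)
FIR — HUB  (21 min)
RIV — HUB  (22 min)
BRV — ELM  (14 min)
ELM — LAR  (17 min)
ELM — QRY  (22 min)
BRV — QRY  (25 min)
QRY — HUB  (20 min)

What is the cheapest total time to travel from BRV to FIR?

50 min

Enumerating some paths:
BRV–ELM–HUB–FIR: 14+25+21 = 60
BRV–ELM–LAR–FIR: 14+17+20 = 51
BRV–KEW–LAR–FIR: 13+17+20 = 50
The minimum is 50 min via BRV–KEW–LAR–FIR.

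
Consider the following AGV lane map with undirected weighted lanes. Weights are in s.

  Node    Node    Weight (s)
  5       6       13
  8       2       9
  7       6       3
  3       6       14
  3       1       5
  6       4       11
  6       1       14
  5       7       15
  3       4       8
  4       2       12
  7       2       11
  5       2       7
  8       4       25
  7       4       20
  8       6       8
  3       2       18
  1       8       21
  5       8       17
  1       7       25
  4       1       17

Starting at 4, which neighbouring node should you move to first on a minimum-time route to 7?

6

Candidate routes:
4–7: 20 = 20
4–6–7: 11+3 = 14
The minimum is 14 s via 4–6–7.
So from 4 the first move is to 6.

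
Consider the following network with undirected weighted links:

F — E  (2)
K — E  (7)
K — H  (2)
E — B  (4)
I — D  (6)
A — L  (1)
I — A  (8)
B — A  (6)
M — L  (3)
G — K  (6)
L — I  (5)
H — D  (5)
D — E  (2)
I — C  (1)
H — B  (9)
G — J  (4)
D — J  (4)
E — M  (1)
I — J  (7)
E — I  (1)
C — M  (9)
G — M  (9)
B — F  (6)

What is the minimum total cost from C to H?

9

Compare a few routes:
C → I → E → D → H: 1+1+2+5 = 9
C → I → E → K → H: 1+1+7+2 = 11
The minimum is 9 via C → I → E → D → H.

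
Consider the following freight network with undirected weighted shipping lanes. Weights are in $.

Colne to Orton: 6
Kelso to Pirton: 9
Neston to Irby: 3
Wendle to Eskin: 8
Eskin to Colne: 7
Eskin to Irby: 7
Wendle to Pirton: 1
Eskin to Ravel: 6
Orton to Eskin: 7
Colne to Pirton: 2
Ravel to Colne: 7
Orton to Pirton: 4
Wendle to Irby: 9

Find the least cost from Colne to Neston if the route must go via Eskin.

$17

Shortest Colne→Eskin: Colne → Eskin = 7
Best Eskin to Neston: Eskin → Irby → Neston costing 10
Total via Eskin: 7 + 10 = $17.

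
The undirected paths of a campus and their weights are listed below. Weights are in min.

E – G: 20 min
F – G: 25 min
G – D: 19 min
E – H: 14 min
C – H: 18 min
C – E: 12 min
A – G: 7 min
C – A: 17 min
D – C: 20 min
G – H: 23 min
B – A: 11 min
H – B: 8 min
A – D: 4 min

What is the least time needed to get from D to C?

20 min

Candidate routes:
D - A - C: 4+17 = 21
D - C: 20 = 20
Cheapest is D - C at 20 min.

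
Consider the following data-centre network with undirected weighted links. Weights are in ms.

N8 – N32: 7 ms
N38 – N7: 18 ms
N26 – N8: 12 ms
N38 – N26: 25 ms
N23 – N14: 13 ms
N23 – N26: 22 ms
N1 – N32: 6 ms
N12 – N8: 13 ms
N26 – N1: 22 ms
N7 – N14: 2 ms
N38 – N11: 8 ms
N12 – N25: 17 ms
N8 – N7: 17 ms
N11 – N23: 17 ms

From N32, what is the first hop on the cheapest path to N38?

Compare a few routes:
N32 → N8 → N26 → N38: 7+12+25 = 44
N32 → N8 → N7 → N38: 7+17+18 = 42
The minimum is 42 ms via N32 → N8 → N7 → N38.
So from N32 the first move is to N8.

N8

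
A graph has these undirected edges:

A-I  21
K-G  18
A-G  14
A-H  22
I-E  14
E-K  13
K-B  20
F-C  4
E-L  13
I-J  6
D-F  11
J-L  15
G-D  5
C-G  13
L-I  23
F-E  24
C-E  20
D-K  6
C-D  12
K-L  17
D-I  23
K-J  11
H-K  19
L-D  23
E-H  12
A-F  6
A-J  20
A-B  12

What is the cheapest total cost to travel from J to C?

29

Shortest distances from J:
J: 0
I: 6  (via J)
K: 11  (via J)
L: 15  (via J)
D: 17  (via K)
A: 20  (via J)
E: 20  (via I)
G: 22  (via D)
F: 26  (via A)
C: 29  (via D)
Shortest route: J–K–D–C = 29.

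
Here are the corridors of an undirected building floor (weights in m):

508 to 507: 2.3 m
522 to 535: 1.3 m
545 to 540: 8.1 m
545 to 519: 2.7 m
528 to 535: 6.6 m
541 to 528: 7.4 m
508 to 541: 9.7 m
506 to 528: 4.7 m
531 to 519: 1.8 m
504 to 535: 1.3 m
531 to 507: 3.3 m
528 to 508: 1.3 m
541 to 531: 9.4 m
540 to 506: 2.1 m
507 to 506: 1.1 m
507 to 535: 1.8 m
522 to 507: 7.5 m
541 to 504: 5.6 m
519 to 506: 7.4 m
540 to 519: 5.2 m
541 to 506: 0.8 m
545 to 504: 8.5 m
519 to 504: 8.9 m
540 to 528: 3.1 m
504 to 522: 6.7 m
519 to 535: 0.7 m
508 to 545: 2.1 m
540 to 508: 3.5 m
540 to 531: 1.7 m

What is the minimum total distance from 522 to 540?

Running Dijkstra from 522:
522: 0
535: 1.3  (via 522)
519: 2  (via 535)
504: 2.6  (via 535)
507: 3.1  (via 535)
531: 3.8  (via 519)
506: 4.2  (via 507)
545: 4.7  (via 519)
541: 5  (via 506)
508: 5.4  (via 507)
540: 5.5  (via 531)
Shortest route: 522 → 535 → 519 → 531 → 540 = 5.5 m.

5.5 m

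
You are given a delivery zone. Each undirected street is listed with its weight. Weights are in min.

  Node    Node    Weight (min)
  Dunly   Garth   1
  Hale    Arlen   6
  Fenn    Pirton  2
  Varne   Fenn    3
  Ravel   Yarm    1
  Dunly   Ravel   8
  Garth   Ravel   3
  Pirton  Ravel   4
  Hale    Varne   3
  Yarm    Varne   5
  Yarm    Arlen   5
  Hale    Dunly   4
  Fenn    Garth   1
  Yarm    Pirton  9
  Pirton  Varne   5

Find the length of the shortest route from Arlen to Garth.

Candidate routes:
Arlen - Hale - Dunly - Garth: 6+4+1 = 11
Arlen - Yarm - Ravel - Garth: 5+1+3 = 9
Cheapest is Arlen - Yarm - Ravel - Garth at 9 min.

9 min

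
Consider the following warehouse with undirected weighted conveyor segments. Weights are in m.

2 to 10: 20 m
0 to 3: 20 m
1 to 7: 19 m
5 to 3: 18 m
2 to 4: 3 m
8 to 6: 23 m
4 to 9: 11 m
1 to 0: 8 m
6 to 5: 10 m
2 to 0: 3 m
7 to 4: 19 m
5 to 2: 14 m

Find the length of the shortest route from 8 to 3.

Settle nodes by increasing distance from 8:
8: 0
6: 23  (via 8)
5: 33  (via 6)
2: 47  (via 5)
0: 50  (via 2)
4: 50  (via 2)
3: 51  (via 5)
Shortest route: 8 → 6 → 5 → 3 = 51 m.

51 m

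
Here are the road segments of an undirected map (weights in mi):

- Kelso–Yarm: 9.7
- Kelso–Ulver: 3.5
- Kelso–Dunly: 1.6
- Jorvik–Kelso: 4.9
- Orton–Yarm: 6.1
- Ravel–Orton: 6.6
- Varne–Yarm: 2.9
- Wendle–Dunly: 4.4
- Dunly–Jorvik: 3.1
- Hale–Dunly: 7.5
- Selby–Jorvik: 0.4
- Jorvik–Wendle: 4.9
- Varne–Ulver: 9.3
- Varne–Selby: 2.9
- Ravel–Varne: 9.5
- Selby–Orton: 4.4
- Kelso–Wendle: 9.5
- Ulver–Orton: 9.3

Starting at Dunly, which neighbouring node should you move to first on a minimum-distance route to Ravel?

Jorvik

Candidate routes:
Dunly → Jorvik → Selby → Orton → Ravel: 3.1+0.4+4.4+6.6 = 14.5
Dunly → Kelso → Jorvik → Selby → Varne → Ravel: 1.6+4.9+0.4+2.9+9.5 = 19.3
Dunly → Jorvik → Selby → Varne → Ravel: 3.1+0.4+2.9+9.5 = 15.9
Dunly → Kelso → Jorvik → Selby → Orton → Ravel: 1.6+4.9+0.4+4.4+6.6 = 17.9
The minimum is 14.5 mi via Dunly → Jorvik → Selby → Orton → Ravel.
So from Dunly the first move is to Jorvik.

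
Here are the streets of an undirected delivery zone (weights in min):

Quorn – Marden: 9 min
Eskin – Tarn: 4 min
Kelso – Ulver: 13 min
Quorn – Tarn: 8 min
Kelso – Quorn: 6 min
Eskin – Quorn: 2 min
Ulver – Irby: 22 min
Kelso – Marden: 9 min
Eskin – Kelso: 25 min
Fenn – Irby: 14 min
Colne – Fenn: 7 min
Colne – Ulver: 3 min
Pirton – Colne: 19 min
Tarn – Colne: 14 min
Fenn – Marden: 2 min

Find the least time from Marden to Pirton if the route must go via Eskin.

48 min

Shortest Marden→Eskin: Marden → Quorn → Eskin = 11
Best Eskin to Pirton: Eskin → Tarn → Colne → Pirton costing 37
Total via Eskin: 11 + 37 = 48 min.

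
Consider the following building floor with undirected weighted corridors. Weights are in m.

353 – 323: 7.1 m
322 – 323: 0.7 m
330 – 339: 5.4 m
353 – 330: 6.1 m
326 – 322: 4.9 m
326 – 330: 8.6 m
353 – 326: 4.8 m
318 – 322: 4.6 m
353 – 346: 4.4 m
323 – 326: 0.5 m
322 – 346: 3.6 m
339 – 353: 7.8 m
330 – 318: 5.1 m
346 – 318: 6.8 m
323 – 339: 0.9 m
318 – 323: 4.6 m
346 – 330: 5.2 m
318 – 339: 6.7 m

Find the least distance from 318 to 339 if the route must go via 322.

Shortest 318→322: 318–322 = 4.6
Shortest 322→339: 322–323–339 = 1.6
Total via 322: 4.6 + 1.6 = 6.2 m.

6.2 m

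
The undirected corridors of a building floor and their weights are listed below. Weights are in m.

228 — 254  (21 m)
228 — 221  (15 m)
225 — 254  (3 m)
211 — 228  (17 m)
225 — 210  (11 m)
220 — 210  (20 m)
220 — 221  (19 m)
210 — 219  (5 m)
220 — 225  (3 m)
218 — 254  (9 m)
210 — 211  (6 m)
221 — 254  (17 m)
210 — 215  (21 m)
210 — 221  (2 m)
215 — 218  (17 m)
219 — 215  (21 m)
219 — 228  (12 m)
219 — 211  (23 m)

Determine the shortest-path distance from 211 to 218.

29 m

Compare a few routes:
211 → 210 → 225 → 254 → 218: 6+11+3+9 = 29
211 → 210 → 221 → 254 → 218: 6+2+17+9 = 34
The minimum is 29 m via 211 → 210 → 225 → 254 → 218.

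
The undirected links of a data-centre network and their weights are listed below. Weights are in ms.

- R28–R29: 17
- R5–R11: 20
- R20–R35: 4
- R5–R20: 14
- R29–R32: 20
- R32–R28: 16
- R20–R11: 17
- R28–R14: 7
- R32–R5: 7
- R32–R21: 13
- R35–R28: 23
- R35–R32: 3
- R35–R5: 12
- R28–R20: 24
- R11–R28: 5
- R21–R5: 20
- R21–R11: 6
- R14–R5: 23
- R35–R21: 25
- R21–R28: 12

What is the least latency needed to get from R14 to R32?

Enumerating some paths:
R14 → R5 → R32: 23+7 = 30
R14 → R28 → R32: 7+16 = 23
Cheapest is R14 → R28 → R32 at 23 ms.

23 ms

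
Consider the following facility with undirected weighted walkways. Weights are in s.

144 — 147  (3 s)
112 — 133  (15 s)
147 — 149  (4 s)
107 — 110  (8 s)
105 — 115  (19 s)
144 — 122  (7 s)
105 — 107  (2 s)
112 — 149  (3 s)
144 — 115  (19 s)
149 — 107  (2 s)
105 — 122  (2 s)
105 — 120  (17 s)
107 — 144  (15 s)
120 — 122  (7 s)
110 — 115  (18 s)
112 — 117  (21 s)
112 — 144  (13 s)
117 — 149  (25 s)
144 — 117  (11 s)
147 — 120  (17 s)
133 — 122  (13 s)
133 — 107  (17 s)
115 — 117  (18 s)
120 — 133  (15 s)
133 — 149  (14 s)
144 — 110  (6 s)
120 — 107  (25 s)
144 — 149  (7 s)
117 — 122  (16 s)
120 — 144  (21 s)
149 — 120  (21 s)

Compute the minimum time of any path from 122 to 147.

Shortest distances from 122:
122: 0
105: 2  (via 122)
107: 4  (via 105)
149: 6  (via 107)
120: 7  (via 122)
144: 7  (via 122)
112: 9  (via 149)
147: 10  (via 149)
Shortest route: 122–105–107–149–147 = 10 s.

10 s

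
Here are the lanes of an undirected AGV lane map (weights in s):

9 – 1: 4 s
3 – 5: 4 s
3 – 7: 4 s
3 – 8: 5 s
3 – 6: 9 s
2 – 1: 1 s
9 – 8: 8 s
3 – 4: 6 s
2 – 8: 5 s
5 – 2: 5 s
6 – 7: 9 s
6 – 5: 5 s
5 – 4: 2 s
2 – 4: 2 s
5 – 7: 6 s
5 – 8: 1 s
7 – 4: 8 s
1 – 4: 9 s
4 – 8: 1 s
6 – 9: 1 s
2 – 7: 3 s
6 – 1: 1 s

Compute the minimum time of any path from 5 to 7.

Shortest distances from 5:
5: 0
8: 1  (via 5)
4: 2  (via 5)
2: 4  (via 4)
3: 4  (via 5)
1: 5  (via 2)
6: 5  (via 5)
7: 6  (via 5)
Shortest route: 5–7 = 6 s.

6 s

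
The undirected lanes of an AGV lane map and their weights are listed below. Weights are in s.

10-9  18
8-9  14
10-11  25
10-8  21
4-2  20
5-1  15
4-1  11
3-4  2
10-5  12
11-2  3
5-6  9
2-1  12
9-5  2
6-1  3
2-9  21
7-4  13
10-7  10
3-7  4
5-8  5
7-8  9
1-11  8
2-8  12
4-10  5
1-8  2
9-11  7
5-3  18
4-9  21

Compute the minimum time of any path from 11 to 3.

21 s

Running Dijkstra from 11:
11: 0
2: 3  (via 11)
9: 7  (via 11)
1: 8  (via 11)
5: 9  (via 9)
8: 10  (via 1)
6: 11  (via 1)
4: 19  (via 1)
7: 19  (via 8)
3: 21  (via 4)
Shortest route: 11 → 1 → 4 → 3 = 21 s.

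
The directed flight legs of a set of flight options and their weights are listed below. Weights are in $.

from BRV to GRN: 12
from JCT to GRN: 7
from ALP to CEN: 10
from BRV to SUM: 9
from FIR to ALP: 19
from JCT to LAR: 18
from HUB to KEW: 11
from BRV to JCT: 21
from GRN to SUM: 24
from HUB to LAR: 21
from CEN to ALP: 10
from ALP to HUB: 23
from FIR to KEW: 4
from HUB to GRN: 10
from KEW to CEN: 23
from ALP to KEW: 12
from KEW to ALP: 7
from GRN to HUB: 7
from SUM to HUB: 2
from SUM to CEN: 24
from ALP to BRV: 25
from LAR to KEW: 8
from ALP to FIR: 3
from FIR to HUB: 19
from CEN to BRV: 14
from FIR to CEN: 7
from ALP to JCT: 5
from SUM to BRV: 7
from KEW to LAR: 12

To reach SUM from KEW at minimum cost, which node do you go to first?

ALP

Enumerating some paths:
KEW - ALP - JCT - GRN - SUM: 7+5+7+24 = 43
KEW - ALP - CEN - BRV - SUM: 7+10+14+9 = 40
KEW - ALP - BRV - SUM: 7+25+9 = 41
KEW - CEN - BRV - SUM: 23+14+9 = 46
Cheapest is KEW - ALP - CEN - BRV - SUM at $40.
So from KEW the first move is to ALP.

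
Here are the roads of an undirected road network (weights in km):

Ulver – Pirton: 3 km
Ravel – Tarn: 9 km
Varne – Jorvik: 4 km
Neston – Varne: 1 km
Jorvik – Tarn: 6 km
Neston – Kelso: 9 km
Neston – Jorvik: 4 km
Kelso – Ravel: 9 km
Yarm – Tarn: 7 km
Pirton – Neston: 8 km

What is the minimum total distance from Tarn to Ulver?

Running Dijkstra from Tarn:
Tarn: 0
Jorvik: 6  (via Tarn)
Yarm: 7  (via Tarn)
Ravel: 9  (via Tarn)
Varne: 10  (via Jorvik)
Neston: 10  (via Jorvik)
Pirton: 18  (via Neston)
Kelso: 18  (via Ravel)
Ulver: 21  (via Pirton)
Shortest route: Tarn–Jorvik–Neston–Pirton–Ulver = 21 km.

21 km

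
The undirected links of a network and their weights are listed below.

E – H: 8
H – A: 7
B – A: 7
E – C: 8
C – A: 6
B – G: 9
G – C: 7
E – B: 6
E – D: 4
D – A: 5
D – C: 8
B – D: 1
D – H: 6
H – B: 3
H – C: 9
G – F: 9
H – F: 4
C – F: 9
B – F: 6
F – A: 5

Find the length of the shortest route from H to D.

4

Enumerating some paths:
H–B–D: 3+1 = 4
H–D: 6 = 6
The minimum is 4 via H–B–D.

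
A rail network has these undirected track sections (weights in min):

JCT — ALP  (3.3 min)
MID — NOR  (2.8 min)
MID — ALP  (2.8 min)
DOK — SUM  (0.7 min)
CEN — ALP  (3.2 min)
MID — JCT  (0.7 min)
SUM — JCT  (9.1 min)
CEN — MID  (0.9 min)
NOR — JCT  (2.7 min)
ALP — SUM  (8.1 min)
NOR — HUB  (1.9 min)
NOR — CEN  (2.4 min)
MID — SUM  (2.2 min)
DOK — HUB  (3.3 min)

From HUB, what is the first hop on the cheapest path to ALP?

NOR

Compare a few routes:
HUB - NOR - CEN - ALP: 1.9+2.4+3.2 = 7.5
HUB - NOR - JCT - ALP: 1.9+2.7+3.3 = 7.9
The minimum is 7.5 min via HUB - NOR - CEN - ALP.
So from HUB the first move is to NOR.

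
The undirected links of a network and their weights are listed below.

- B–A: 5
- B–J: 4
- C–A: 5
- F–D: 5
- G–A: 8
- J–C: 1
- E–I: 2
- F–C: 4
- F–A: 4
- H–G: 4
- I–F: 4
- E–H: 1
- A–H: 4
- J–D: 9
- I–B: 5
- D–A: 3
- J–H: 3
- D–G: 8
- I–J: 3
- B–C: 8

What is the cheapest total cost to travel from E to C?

5

Settle nodes by increasing distance from E:
E: 0
H: 1  (via E)
I: 2  (via E)
J: 4  (via H)
A: 5  (via H)
C: 5  (via J)
Shortest route: E–H–J–C = 5.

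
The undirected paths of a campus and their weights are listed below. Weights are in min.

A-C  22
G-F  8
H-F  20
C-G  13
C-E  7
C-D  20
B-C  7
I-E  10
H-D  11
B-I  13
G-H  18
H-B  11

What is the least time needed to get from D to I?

35 min

Running Dijkstra from D:
D: 0
H: 11  (via D)
C: 20  (via D)
B: 22  (via H)
E: 27  (via C)
G: 29  (via H)
F: 31  (via H)
I: 35  (via B)
Shortest route: D–H–B–I = 35 min.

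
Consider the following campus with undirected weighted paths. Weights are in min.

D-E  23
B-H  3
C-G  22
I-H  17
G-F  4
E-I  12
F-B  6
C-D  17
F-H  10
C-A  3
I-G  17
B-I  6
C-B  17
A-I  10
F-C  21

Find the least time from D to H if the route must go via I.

39 min

Shortest D→I: D → C → A → I = 30
Best I to H: I → B → H costing 9
Total via I: 30 + 9 = 39 min.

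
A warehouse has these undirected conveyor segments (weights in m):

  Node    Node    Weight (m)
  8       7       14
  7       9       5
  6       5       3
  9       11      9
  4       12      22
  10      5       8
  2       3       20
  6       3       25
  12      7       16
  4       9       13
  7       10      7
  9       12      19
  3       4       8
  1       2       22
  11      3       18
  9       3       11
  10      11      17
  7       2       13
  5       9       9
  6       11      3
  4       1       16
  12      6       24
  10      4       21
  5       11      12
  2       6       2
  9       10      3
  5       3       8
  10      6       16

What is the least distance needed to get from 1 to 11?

Shortest distances from 1:
1: 0
4: 16  (via 1)
2: 22  (via 1)
3: 24  (via 4)
6: 24  (via 2)
5: 27  (via 6)
11: 27  (via 6)
Shortest route: 1 → 2 → 6 → 11 = 27 m.

27 m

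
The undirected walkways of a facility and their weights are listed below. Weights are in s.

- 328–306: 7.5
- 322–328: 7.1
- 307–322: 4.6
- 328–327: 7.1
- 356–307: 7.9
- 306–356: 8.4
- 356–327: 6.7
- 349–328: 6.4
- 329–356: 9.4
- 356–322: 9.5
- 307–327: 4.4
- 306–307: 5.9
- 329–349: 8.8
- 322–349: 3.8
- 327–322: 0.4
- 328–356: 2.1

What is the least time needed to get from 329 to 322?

12.6 s

Settle nodes by increasing distance from 329:
329: 0
349: 8.8  (via 329)
356: 9.4  (via 329)
328: 11.5  (via 356)
322: 12.6  (via 349)
Shortest route: 329–349–322 = 12.6 s.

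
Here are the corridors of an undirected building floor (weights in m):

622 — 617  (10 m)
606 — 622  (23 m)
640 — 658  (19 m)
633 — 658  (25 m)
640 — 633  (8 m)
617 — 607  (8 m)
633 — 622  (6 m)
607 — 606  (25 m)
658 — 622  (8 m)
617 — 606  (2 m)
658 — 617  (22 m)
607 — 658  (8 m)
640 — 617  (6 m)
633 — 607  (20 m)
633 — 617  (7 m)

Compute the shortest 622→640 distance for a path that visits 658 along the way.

27 m

Best 622 to 658: 622–658 costing 8
Best 658 to 640: 658–640 costing 19
Total via 658: 8 + 19 = 27 m.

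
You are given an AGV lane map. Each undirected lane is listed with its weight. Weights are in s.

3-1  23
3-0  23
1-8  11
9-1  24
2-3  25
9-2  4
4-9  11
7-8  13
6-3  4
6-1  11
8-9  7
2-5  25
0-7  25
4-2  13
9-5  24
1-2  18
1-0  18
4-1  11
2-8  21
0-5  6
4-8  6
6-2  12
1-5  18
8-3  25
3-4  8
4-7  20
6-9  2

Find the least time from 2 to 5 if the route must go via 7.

55 s

Best 2 to 7: 2–9–8–7 costing 24
Best 7 to 5: 7–0–5 costing 31
Total via 7: 24 + 31 = 55 s.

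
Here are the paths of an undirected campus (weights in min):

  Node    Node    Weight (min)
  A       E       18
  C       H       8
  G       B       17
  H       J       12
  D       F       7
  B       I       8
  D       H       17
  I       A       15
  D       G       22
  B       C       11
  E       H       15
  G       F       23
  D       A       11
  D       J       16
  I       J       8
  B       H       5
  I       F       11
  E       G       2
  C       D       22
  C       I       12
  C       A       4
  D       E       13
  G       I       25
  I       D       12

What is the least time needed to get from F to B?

Enumerating some paths:
F–D–I–B: 7+12+8 = 27
F–I–B: 11+8 = 19
F–D–H–B: 7+17+5 = 29
The minimum is 19 min via F–I–B.

19 min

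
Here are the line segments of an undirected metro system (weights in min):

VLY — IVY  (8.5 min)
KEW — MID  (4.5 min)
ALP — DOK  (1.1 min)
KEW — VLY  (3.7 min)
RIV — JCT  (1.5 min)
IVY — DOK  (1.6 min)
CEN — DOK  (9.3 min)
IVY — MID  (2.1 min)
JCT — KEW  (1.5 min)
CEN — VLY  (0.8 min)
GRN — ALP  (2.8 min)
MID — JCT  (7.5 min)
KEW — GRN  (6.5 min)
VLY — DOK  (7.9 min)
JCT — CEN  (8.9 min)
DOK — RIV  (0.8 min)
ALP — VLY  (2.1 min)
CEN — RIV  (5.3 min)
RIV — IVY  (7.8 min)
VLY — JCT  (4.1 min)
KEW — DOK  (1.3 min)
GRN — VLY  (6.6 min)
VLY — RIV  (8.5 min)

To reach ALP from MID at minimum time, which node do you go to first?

Candidate routes:
MID - KEW - VLY - ALP: 4.5+3.7+2.1 = 10.3
MID - KEW - JCT - RIV - DOK - ALP: 4.5+1.5+1.5+0.8+1.1 = 9.4
MID - IVY - DOK - ALP: 2.1+1.6+1.1 = 4.8
MID - KEW - DOK - ALP: 4.5+1.3+1.1 = 6.9
Cheapest is MID - IVY - DOK - ALP at 4.8 min.
So from MID the first move is to IVY.

IVY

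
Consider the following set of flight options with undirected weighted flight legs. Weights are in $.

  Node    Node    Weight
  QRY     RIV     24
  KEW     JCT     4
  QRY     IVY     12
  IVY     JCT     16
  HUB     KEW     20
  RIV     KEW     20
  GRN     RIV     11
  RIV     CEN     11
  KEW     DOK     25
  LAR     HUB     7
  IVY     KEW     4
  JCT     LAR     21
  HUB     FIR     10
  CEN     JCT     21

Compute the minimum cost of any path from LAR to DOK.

Running Dijkstra from LAR:
LAR: 0
HUB: 7  (via LAR)
FIR: 17  (via HUB)
JCT: 21  (via LAR)
KEW: 25  (via JCT)
IVY: 29  (via KEW)
QRY: 41  (via IVY)
CEN: 42  (via JCT)
RIV: 45  (via KEW)
DOK: 50  (via KEW)
Shortest route: LAR–JCT–KEW–DOK = $50.

$50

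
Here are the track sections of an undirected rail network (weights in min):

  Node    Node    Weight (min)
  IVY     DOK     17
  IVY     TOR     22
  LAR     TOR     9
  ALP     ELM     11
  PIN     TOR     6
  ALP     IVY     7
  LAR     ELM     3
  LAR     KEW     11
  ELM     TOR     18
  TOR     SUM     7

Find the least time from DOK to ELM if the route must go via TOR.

Shortest DOK→TOR: DOK → IVY → TOR = 39
Shortest TOR→ELM: TOR → LAR → ELM = 12
Total via TOR: 39 + 12 = 51 min.

51 min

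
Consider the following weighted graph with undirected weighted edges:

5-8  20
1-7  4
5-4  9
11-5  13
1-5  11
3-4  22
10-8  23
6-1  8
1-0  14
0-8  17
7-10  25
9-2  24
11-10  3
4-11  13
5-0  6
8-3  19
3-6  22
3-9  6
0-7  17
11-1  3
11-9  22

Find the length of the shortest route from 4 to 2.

52

Settle nodes by increasing distance from 4:
4: 0
5: 9  (via 4)
11: 13  (via 4)
0: 15  (via 5)
1: 16  (via 11)
10: 16  (via 11)
7: 20  (via 1)
3: 22  (via 4)
6: 24  (via 1)
9: 28  (via 3)
8: 29  (via 5)
2: 52  (via 9)
Shortest route: 4–3–9–2 = 52.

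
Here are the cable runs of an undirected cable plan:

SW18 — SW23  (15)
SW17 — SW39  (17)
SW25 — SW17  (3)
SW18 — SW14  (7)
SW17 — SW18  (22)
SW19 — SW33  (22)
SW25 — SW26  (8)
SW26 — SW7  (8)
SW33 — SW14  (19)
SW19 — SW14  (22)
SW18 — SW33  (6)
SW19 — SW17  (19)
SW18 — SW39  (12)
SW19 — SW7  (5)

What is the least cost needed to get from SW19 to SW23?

43

Running Dijkstra from SW19:
SW19: 0
SW7: 5  (via SW19)
SW26: 13  (via SW7)
SW17: 19  (via SW19)
SW25: 21  (via SW26)
SW33: 22  (via SW19)
SW14: 22  (via SW19)
SW18: 28  (via SW33)
SW39: 36  (via SW17)
SW23: 43  (via SW18)
Shortest route: SW19–SW33–SW18–SW23 = 43.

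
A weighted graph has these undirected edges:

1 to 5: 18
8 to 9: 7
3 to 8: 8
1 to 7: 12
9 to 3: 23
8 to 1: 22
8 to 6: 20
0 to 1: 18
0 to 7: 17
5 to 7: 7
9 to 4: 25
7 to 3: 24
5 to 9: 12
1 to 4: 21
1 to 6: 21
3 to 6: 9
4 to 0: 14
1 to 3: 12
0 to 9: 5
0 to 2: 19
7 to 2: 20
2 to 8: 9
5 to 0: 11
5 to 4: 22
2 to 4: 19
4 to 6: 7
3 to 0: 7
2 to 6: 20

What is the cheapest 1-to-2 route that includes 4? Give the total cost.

40

Shortest 1→4: 1 → 4 = 21
Best 4 to 2: 4 → 2 costing 19
Total via 4: 21 + 19 = 40.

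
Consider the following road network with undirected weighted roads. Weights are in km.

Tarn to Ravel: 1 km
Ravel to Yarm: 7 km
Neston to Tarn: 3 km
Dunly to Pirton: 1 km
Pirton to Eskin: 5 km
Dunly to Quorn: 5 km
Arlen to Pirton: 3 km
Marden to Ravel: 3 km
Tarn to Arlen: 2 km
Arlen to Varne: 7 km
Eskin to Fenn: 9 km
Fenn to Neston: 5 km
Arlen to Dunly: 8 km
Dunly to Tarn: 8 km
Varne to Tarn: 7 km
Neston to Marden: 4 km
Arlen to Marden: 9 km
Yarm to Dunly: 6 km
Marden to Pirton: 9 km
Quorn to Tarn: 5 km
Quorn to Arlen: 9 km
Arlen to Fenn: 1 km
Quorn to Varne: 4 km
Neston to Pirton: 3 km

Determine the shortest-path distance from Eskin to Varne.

Compare a few routes:
Eskin - Pirton - Arlen - Tarn - Varne: 5+3+2+7 = 17
Eskin - Pirton - Arlen - Varne: 5+3+7 = 15
The minimum is 15 km via Eskin - Pirton - Arlen - Varne.

15 km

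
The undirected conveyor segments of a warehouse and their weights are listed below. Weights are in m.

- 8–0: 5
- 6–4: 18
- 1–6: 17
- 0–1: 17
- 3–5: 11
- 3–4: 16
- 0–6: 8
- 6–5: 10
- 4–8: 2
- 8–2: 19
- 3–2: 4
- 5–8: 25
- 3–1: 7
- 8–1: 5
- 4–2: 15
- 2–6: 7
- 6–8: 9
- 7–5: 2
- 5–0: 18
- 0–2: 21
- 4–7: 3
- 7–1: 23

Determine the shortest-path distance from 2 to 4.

15 m

Settle nodes by increasing distance from 2:
2: 0
3: 4  (via 2)
6: 7  (via 2)
1: 11  (via 3)
0: 15  (via 6)
4: 15  (via 2)
Shortest route: 2 → 4 = 15 m.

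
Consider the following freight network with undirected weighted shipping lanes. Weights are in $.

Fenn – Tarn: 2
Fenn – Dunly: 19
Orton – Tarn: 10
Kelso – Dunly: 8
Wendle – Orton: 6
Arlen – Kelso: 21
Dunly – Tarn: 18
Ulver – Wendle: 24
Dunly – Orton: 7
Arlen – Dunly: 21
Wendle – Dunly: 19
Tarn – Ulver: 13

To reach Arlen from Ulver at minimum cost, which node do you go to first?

Tarn

Enumerating some paths:
Ulver - Wendle - Orton - Dunly - Arlen: 24+6+7+21 = 58
Ulver - Tarn - Fenn - Dunly - Arlen: 13+2+19+21 = 55
Ulver - Tarn - Dunly - Arlen: 13+18+21 = 52
Ulver - Tarn - Orton - Dunly - Arlen: 13+10+7+21 = 51
Cheapest is Ulver - Tarn - Orton - Dunly - Arlen at $51.
So from Ulver the first move is to Tarn.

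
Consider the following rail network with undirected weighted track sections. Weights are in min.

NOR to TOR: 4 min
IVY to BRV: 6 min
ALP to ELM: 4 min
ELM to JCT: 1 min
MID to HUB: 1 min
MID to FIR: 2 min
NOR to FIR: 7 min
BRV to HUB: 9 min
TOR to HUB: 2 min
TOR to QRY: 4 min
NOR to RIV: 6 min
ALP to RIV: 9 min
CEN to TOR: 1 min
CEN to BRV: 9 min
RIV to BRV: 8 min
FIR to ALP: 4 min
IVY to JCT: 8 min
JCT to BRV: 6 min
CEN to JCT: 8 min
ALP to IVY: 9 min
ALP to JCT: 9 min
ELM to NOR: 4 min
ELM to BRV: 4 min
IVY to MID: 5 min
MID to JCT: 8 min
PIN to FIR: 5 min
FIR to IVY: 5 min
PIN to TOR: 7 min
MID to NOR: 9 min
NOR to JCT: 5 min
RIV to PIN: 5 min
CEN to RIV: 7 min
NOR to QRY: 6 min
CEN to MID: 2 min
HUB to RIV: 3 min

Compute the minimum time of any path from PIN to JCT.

Compare a few routes:
PIN → FIR → ALP → ELM → JCT: 5+4+4+1 = 14
PIN → FIR → MID → JCT: 5+2+8 = 15
Cheapest is PIN → FIR → ALP → ELM → JCT at 14 min.

14 min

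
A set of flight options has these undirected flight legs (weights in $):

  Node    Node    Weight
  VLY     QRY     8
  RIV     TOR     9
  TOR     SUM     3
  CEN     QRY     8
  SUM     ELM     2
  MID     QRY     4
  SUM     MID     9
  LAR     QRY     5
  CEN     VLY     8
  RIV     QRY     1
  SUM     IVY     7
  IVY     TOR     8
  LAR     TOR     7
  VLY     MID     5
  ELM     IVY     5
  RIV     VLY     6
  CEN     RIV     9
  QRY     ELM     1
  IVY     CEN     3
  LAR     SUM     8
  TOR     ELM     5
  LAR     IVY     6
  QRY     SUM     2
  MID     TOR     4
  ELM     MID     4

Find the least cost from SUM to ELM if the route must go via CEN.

$18

Best SUM to CEN: SUM–QRY–CEN costing 10
Best CEN to ELM: CEN–IVY–ELM costing 8
Total via CEN: 10 + 8 = $18.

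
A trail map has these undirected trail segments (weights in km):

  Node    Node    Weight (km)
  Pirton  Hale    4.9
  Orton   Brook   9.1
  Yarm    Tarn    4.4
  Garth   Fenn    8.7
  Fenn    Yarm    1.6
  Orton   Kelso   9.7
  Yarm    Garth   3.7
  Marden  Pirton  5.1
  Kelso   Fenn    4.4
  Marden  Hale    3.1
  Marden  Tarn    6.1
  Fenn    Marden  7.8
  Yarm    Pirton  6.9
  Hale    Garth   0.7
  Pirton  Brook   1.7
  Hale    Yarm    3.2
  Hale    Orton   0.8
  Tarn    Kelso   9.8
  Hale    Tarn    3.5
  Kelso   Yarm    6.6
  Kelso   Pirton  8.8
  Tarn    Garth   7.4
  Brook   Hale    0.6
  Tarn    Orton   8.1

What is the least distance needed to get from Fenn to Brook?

5.4 km

Candidate routes:
Fenn - Yarm - Hale - Brook: 1.6+3.2+0.6 = 5.4
Fenn - Yarm - Garth - Hale - Brook: 1.6+3.7+0.7+0.6 = 6.6
Fenn - Garth - Hale - Brook: 8.7+0.7+0.6 = 10
The minimum is 5.4 km via Fenn - Yarm - Hale - Brook.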